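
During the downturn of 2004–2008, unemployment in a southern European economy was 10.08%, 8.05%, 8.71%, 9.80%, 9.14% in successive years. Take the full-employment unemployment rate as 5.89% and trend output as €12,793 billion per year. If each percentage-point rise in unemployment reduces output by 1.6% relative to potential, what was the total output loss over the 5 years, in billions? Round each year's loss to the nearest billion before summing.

€3,342 billion

Year 2004: gap = -1.6 × (10.08 - 5.89) = -6.704%, loss ≈ 12793 × 6.704/100 ≈ 858.
Year 2005: gap = -1.6 × (8.05 - 5.89) = -3.456%, loss ≈ 12793 × 3.456/100 ≈ 442.
Year 2006: gap = -1.6 × (8.71 - 5.89) = -4.512%, loss ≈ 12793 × 4.512/100 ≈ 577.
Year 2007: gap = -1.6 × (9.8 - 5.89) = -6.256%, loss ≈ 12793 × 6.256/100 ≈ 800.
Year 2008: gap = -1.6 × (9.14 - 5.89) = -5.2%, loss ≈ 12793 × 5.2/100 ≈ 665.
Total lost output = 858 + 442 + 577 + 800 + 665 = 3342 billion.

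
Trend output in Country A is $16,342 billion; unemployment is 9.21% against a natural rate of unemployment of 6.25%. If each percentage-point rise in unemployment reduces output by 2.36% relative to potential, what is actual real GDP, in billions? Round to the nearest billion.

$15,200 billion

Unemployment gap = 9.21 - 6.25 = 2.96 points, so the output gap is -2.36 × 2.96 = -6.9856%.
Actual GDP = 16342 × (1 - 6.9856/100) = 16342 × 0.930144 ≈ 15200 billion.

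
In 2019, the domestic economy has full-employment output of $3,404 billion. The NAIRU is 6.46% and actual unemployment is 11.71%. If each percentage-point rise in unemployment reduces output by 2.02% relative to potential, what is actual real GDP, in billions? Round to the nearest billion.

Unemployment gap = 11.71 - 6.46 = 5.25 points, so the output gap is -2.02 × 5.25 = -10.605%.
Actual GDP = 3404 × (1 - 10.605/100) = 3404 × 0.89395 ≈ 3043 billion.

$3,043 billion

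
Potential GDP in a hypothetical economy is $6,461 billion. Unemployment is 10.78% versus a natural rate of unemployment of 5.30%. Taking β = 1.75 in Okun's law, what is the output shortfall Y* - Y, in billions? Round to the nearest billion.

$620 billion

Output gap = -1.75 × (10.78 - 5.3) = -1.75 × 5.48 = -9.59%.
Actual GDP ≈ 6461 × 0.9041 ≈ 5841 billion, so the shortfall is 6461 - 5841 = 620 billion.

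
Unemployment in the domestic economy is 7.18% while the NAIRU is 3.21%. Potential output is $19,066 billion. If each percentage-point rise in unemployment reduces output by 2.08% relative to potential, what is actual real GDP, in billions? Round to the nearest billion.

Unemployment gap = 7.18 - 3.21 = 3.97 points, so the output gap is -2.08 × 3.97 = -8.2576%.
Actual GDP = 19066 × (1 - 8.2576/100) = 19066 × 0.917424 ≈ 17492 billion.

$17,492 billion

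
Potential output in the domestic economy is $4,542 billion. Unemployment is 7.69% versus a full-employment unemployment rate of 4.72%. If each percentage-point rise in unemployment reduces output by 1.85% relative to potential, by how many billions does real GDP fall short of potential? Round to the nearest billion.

$250 billion

Output gap = -1.85 × (7.69 - 4.72) = -1.85 × 2.97 = -5.4945%.
Actual GDP ≈ 4542 × 0.945055 ≈ 4292 billion, so the shortfall is 4542 - 4292 = 250 billion.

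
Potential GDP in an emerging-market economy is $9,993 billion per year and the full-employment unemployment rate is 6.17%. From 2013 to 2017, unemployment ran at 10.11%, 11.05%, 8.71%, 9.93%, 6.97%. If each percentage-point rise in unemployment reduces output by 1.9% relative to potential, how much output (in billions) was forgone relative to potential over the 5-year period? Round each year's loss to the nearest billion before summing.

Year 2013: gap = -1.9 × (10.11 - 6.17) = -7.486%, loss ≈ 9993 × 7.486/100 ≈ 748.
Year 2014: gap = -1.9 × (11.05 - 6.17) = -9.272%, loss ≈ 9993 × 9.272/100 ≈ 927.
Year 2015: gap = -1.9 × (8.71 - 6.17) = -4.826%, loss ≈ 9993 × 4.826/100 ≈ 482.
Year 2016: gap = -1.9 × (9.93 - 6.17) = -7.144%, loss ≈ 9993 × 7.144/100 ≈ 714.
Year 2017: gap = -1.9 × (6.97 - 6.17) = -1.52%, loss ≈ 9993 × 1.52/100 ≈ 152.
Total lost output = 748 + 927 + 482 + 714 + 152 = 3023 billion.

$3,023 billion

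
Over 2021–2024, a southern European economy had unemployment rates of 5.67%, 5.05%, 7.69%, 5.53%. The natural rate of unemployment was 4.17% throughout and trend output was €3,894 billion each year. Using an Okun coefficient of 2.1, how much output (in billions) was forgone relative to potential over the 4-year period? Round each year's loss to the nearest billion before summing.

Year 2021: gap = -2.1 × (5.67 - 4.17) = -3.15%, loss ≈ 3894 × 3.15/100 ≈ 123.
Year 2022: gap = -2.1 × (5.05 - 4.17) = -1.848%, loss ≈ 3894 × 1.848/100 ≈ 72.
Year 2023: gap = -2.1 × (7.69 - 4.17) = -7.392%, loss ≈ 3894 × 7.392/100 ≈ 288.
Year 2024: gap = -2.1 × (5.53 - 4.17) = -2.856%, loss ≈ 3894 × 2.856/100 ≈ 111.
Total lost output = 123 + 72 + 288 + 111 = 594 billion.

€594 billion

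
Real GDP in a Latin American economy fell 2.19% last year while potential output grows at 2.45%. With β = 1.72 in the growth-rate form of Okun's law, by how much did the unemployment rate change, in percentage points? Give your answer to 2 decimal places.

Growth-rate Okun's law: g_Y = g_Y* - β × Δu, so Δu = (g_Y* - g_Y)/β.
Δu = (2.45 + 2.19)/1.72 = 4.64/1.72 = 2.70 percentage points.

2.70 percentage points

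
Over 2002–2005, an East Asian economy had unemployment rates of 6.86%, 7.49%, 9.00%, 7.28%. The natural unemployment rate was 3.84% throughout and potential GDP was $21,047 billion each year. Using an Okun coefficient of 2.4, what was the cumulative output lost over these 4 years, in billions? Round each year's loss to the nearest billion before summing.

Year 2002: gap = -2.4 × (6.86 - 3.84) = -7.248%, loss ≈ 21047 × 7.248/100 ≈ 1525.
Year 2003: gap = -2.4 × (7.49 - 3.84) = -8.76%, loss ≈ 21047 × 8.76/100 ≈ 1844.
Year 2004: gap = -2.4 × (9 - 3.84) = -12.384%, loss ≈ 21047 × 12.384/100 ≈ 2606.
Year 2005: gap = -2.4 × (7.28 - 3.84) = -8.256%, loss ≈ 21047 × 8.256/100 ≈ 1738.
Total lost output = 1525 + 1844 + 2606 + 1738 = 7713 billion.

$7,713 billion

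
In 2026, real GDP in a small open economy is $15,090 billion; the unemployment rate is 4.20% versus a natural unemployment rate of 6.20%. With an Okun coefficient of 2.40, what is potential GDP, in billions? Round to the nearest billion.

$14,399 billion

Unemployment gap = 4.2 - 6.2 = -2 points, so output gap = -2.4 × (-2) = 4.8%.
Since Y = Y* × (1 + gap/100), Y* = 15090/1.048 ≈ 14399 billion.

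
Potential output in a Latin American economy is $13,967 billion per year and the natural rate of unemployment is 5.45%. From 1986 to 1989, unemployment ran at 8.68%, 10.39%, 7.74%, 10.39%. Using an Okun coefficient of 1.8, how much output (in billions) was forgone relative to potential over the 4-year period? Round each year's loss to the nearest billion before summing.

$3,872 billion

Year 1986: gap = -1.8 × (8.68 - 5.45) = -5.814%, loss ≈ 13967 × 5.814/100 ≈ 812.
Year 1987: gap = -1.8 × (10.39 - 5.45) = -8.892%, loss ≈ 13967 × 8.892/100 ≈ 1242.
Year 1988: gap = -1.8 × (7.74 - 5.45) = -4.122%, loss ≈ 13967 × 4.122/100 ≈ 576.
Year 1989: gap = -1.8 × (10.39 - 5.45) = -8.892%, loss ≈ 13967 × 8.892/100 ≈ 1242.
Total lost output = 812 + 1242 + 576 + 1242 = 3872 billion.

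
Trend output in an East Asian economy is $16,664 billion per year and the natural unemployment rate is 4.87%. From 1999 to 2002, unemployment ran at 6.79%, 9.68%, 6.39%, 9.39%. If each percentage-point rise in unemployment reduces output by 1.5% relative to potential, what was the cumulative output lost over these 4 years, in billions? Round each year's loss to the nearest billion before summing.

Year 1999: gap = -1.5 × (6.79 - 4.87) = -2.88%, loss ≈ 16664 × 2.88/100 ≈ 480.
Year 2000: gap = -1.5 × (9.68 - 4.87) = -7.215%, loss ≈ 16664 × 7.215/100 ≈ 1202.
Year 2001: gap = -1.5 × (6.39 - 4.87) = -2.28%, loss ≈ 16664 × 2.28/100 ≈ 380.
Year 2002: gap = -1.5 × (9.39 - 4.87) = -6.78%, loss ≈ 16664 × 6.78/100 ≈ 1130.
Total lost output = 480 + 1202 + 380 + 1130 = 3192 billion.

$3,192 billion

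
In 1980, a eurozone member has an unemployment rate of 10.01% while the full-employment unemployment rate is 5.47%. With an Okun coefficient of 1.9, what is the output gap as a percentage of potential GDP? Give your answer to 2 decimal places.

-8.63%

The unemployment gap is 10.01 - 5.47 = 4.54 percentage points.
Okun's law gives an output gap of -1.9 × 4.54 = -8.626%, i.e. 8.63% below potential.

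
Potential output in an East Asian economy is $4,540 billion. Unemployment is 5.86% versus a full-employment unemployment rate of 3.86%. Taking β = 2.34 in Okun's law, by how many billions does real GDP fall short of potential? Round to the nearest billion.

$212 billion

Output gap = -2.34 × (5.86 - 3.86) = -2.34 × 2 = -4.68%.
Actual GDP ≈ 4540 × 0.9532 ≈ 4328 billion, so the shortfall is 4540 - 4328 = 212 billion.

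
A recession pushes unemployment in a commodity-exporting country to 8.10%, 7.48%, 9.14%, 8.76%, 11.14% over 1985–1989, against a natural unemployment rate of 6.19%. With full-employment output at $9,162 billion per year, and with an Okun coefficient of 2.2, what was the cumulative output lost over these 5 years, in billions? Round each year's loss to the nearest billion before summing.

$2,756 billion

Year 1985: gap = -2.2 × (8.1 - 6.19) = -4.202%, loss ≈ 9162 × 4.202/100 ≈ 385.
Year 1986: gap = -2.2 × (7.48 - 6.19) = -2.838%, loss ≈ 9162 × 2.838/100 ≈ 260.
Year 1987: gap = -2.2 × (9.14 - 6.19) = -6.49%, loss ≈ 9162 × 6.49/100 ≈ 595.
Year 1988: gap = -2.2 × (8.76 - 6.19) = -5.654%, loss ≈ 9162 × 5.654/100 ≈ 518.
Year 1989: gap = -2.2 × (11.14 - 6.19) = -10.89%, loss ≈ 9162 × 10.89/100 ≈ 998.
Total lost output = 385 + 260 + 595 + 518 + 998 = 2756 billion.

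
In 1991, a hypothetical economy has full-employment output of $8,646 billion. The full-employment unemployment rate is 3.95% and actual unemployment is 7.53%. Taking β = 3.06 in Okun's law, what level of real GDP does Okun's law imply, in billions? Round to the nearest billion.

Unemployment gap = 7.53 - 3.95 = 3.58 points, so the output gap is -3.06 × 3.58 = -10.9548%.
Actual GDP = 8646 × (1 - 10.9548/100) = 8646 × 0.890452 ≈ 7699 billion.

$7,699 billion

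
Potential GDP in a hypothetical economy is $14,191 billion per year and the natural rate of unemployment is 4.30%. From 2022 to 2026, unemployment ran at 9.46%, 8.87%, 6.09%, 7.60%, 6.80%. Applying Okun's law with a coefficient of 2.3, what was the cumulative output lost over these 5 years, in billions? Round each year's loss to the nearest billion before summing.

$5,653 billion

Year 2022: gap = -2.3 × (9.46 - 4.3) = -11.868%, loss ≈ 14191 × 11.868/100 ≈ 1684.
Year 2023: gap = -2.3 × (8.87 - 4.3) = -10.511%, loss ≈ 14191 × 10.511/100 ≈ 1492.
Year 2024: gap = -2.3 × (6.09 - 4.3) = -4.117%, loss ≈ 14191 × 4.117/100 ≈ 584.
Year 2025: gap = -2.3 × (7.6 - 4.3) = -7.59%, loss ≈ 14191 × 7.59/100 ≈ 1077.
Year 2026: gap = -2.3 × (6.8 - 4.3) = -5.75%, loss ≈ 14191 × 5.75/100 ≈ 816.
Total lost output = 1684 + 1492 + 584 + 1077 + 816 = 5653 billion.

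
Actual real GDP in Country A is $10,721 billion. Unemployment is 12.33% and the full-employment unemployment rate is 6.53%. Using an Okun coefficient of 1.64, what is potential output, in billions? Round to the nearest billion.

$11,848 billion

Unemployment gap = 12.33 - 6.53 = 5.8 points, so output gap = -1.64 × 5.8 = -9.512%.
Since Y = Y* × (1 + gap/100), Y* = 10721/0.90488 ≈ 11848 billion.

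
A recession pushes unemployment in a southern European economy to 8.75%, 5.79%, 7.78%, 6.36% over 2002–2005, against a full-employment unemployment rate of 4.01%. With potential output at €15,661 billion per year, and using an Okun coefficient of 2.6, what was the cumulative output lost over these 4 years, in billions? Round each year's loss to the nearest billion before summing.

€5,147 billion

Year 2002: gap = -2.6 × (8.75 - 4.01) = -12.324%, loss ≈ 15661 × 12.324/100 ≈ 1930.
Year 2003: gap = -2.6 × (5.79 - 4.01) = -4.628%, loss ≈ 15661 × 4.628/100 ≈ 725.
Year 2004: gap = -2.6 × (7.78 - 4.01) = -9.802%, loss ≈ 15661 × 9.802/100 ≈ 1535.
Year 2005: gap = -2.6 × (6.36 - 4.01) = -6.11%, loss ≈ 15661 × 6.11/100 ≈ 957.
Total lost output = 1930 + 725 + 1535 + 957 = 5147 billion.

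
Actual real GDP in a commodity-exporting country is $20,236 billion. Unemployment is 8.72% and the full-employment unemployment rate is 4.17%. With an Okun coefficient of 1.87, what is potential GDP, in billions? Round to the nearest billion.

$22,118 billion

Unemployment gap = 8.72 - 4.17 = 4.55 points, so output gap = -1.87 × 4.55 = -8.5085%.
Since Y = Y* × (1 + gap/100), Y* = 20236/0.914915 ≈ 22118 billion.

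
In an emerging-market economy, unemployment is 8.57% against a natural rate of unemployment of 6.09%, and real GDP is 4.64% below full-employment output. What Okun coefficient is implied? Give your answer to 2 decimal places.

Okun's law: output gap = -β × (u - u*).
-4.64 = -β × (8.57 - 6.09) = -β × 2.48, so β = 4.64/2.48 = 1.87.

β ≈ 1.87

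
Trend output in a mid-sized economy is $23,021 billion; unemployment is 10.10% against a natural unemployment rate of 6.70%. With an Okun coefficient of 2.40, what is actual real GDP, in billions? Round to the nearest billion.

Unemployment gap = 10.1 - 6.7 = 3.4 points, so the output gap is -2.4 × 3.4 = -8.16%.
Actual GDP = 23021 × (1 - 8.16/100) = 23021 × 0.9184 ≈ 21142 billion.

$21,142 billion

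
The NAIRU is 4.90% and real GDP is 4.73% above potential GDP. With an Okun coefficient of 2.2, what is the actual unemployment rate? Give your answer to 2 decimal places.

From Okun's law, u - u* = -(output gap)/β = -(4.73)/2.2 = -2.15 points.
So u = 4.9 - 2.15 = 2.75%.

2.75%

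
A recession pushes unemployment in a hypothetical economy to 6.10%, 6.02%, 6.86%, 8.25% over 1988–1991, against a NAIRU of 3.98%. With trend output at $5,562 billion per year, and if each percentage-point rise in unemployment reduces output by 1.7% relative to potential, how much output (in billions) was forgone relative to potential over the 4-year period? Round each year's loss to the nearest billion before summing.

$1,069 billion

Year 1988: gap = -1.7 × (6.1 - 3.98) = -3.604%, loss ≈ 5562 × 3.604/100 ≈ 200.
Year 1989: gap = -1.7 × (6.02 - 3.98) = -3.468%, loss ≈ 5562 × 3.468/100 ≈ 193.
Year 1990: gap = -1.7 × (6.86 - 3.98) = -4.896%, loss ≈ 5562 × 4.896/100 ≈ 272.
Year 1991: gap = -1.7 × (8.25 - 3.98) = -7.259%, loss ≈ 5562 × 7.259/100 ≈ 404.
Total lost output = 200 + 193 + 272 + 404 = 1069 billion.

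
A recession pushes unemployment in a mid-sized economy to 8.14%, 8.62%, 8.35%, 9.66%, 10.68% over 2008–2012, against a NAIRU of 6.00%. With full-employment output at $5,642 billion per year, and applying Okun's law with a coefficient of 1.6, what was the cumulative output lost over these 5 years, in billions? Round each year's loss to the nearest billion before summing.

$1,394 billion

Year 2008: gap = -1.6 × (8.14 - 6) = -3.424%, loss ≈ 5642 × 3.424/100 ≈ 193.
Year 2009: gap = -1.6 × (8.62 - 6) = -4.192%, loss ≈ 5642 × 4.192/100 ≈ 237.
Year 2010: gap = -1.6 × (8.35 - 6) = -3.76%, loss ≈ 5642 × 3.76/100 ≈ 212.
Year 2011: gap = -1.6 × (9.66 - 6) = -5.856%, loss ≈ 5642 × 5.856/100 ≈ 330.
Year 2012: gap = -1.6 × (10.68 - 6) = -7.488%, loss ≈ 5642 × 7.488/100 ≈ 422.
Total lost output = 193 + 237 + 212 + 330 + 422 = 1394 billion.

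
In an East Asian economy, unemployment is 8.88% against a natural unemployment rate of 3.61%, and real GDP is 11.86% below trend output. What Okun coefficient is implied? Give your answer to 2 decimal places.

β ≈ 2.25

Okun's law: output gap = -β × (u - u*).
-11.86 = -β × (8.88 - 3.61) = -β × 5.27, so β = 11.86/5.27 = 2.25.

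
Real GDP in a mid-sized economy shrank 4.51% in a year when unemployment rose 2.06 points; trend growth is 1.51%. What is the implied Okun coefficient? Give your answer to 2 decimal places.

β ≈ 2.92

Growth form: g_Y = g_Y* - β × Δu, so β = (g_Y* - g_Y)/Δu.
β = (1.51 + 4.51)/2.06 = 6.02/2.06 = 2.92.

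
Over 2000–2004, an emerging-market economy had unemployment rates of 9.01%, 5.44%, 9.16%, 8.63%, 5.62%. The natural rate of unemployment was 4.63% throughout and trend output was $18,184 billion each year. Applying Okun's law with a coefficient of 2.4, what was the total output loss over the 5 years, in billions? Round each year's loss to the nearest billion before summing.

Year 2000: gap = -2.4 × (9.01 - 4.63) = -10.512%, loss ≈ 18184 × 10.512/100 ≈ 1912.
Year 2001: gap = -2.4 × (5.44 - 4.63) = -1.944%, loss ≈ 18184 × 1.944/100 ≈ 353.
Year 2002: gap = -2.4 × (9.16 - 4.63) = -10.872%, loss ≈ 18184 × 10.872/100 ≈ 1977.
Year 2003: gap = -2.4 × (8.63 - 4.63) = -9.6%, loss ≈ 18184 × 9.6/100 ≈ 1746.
Year 2004: gap = -2.4 × (5.62 - 4.63) = -2.376%, loss ≈ 18184 × 2.376/100 ≈ 432.
Total lost output = 1912 + 353 + 1977 + 1746 + 432 = 6420 billion.

$6,420 billion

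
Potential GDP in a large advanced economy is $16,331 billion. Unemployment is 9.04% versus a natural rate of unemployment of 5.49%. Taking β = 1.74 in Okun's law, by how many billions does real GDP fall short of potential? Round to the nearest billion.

$1,009 billion

Output gap = -1.74 × (9.04 - 5.49) = -1.74 × 3.55 = -6.177%.
Actual GDP ≈ 16331 × 0.93823 ≈ 15322 billion, so the shortfall is 16331 - 15322 = 1009 billion.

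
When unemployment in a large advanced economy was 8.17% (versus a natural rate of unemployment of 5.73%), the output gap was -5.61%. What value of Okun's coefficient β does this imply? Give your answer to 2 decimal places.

β ≈ 2.30

Okun's law: output gap = -β × (u - u*).
-5.61 = -β × (8.17 - 5.73) = -β × 2.44, so β = 5.61/2.44 = 2.30.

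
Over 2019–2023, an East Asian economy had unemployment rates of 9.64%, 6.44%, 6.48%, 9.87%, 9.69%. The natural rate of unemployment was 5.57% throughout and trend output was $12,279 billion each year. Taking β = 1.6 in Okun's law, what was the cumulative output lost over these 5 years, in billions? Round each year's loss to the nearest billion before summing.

$2,804 billion

Year 2019: gap = -1.6 × (9.64 - 5.57) = -6.512%, loss ≈ 12279 × 6.512/100 ≈ 800.
Year 2020: gap = -1.6 × (6.44 - 5.57) = -1.392%, loss ≈ 12279 × 1.392/100 ≈ 171.
Year 2021: gap = -1.6 × (6.48 - 5.57) = -1.456%, loss ≈ 12279 × 1.456/100 ≈ 179.
Year 2022: gap = -1.6 × (9.87 - 5.57) = -6.88%, loss ≈ 12279 × 6.88/100 ≈ 845.
Year 2023: gap = -1.6 × (9.69 - 5.57) = -6.592%, loss ≈ 12279 × 6.592/100 ≈ 809.
Total lost output = 800 + 171 + 179 + 845 + 809 = 2804 billion.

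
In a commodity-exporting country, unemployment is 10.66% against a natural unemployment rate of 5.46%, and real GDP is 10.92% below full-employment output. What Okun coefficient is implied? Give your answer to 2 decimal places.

β ≈ 2.10

Okun's law: output gap = -β × (u - u*).
-10.92 = -β × (10.66 - 5.46) = -β × 5.2, so β = 10.92/5.2 = 2.10.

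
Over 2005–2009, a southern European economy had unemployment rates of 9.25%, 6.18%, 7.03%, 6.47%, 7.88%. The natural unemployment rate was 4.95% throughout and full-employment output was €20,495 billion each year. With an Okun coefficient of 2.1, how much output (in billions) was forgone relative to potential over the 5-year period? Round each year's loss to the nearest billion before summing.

€5,190 billion

Year 2005: gap = -2.1 × (9.25 - 4.95) = -9.03%, loss ≈ 20495 × 9.03/100 ≈ 1851.
Year 2006: gap = -2.1 × (6.18 - 4.95) = -2.583%, loss ≈ 20495 × 2.583/100 ≈ 529.
Year 2007: gap = -2.1 × (7.03 - 4.95) = -4.368%, loss ≈ 20495 × 4.368/100 ≈ 895.
Year 2008: gap = -2.1 × (6.47 - 4.95) = -3.192%, loss ≈ 20495 × 3.192/100 ≈ 654.
Year 2009: gap = -2.1 × (7.88 - 4.95) = -6.153%, loss ≈ 20495 × 6.153/100 ≈ 1261.
Total lost output = 1851 + 529 + 895 + 654 + 1261 = 5190 billion.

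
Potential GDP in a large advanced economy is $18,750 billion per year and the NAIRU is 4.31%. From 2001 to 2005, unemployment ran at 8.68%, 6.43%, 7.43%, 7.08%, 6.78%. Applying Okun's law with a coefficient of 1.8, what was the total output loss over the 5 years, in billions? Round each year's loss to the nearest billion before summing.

Year 2001: gap = -1.8 × (8.68 - 4.31) = -7.866%, loss ≈ 18750 × 7.866/100 ≈ 1475.
Year 2002: gap = -1.8 × (6.43 - 4.31) = -3.816%, loss ≈ 18750 × 3.816/100 ≈ 716.
Year 2003: gap = -1.8 × (7.43 - 4.31) = -5.616%, loss ≈ 18750 × 5.616/100 ≈ 1053.
Year 2004: gap = -1.8 × (7.08 - 4.31) = -4.986%, loss ≈ 18750 × 4.986/100 ≈ 935.
Year 2005: gap = -1.8 × (6.78 - 4.31) = -4.446%, loss ≈ 18750 × 4.446/100 ≈ 834.
Total lost output = 1475 + 716 + 1053 + 935 + 834 = 5013 billion.

$5,013 billion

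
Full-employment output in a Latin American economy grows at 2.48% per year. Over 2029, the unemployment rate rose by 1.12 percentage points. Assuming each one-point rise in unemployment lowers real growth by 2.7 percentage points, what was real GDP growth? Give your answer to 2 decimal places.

Growth-rate Okun's law: g_Y = g_Y* - β × Δu.
g_Y = 2.48 - 2.7 × (1.12) = 2.48 - 3.024 = -0.544%, i.e. -0.54% to 2 d.p.

-0.54%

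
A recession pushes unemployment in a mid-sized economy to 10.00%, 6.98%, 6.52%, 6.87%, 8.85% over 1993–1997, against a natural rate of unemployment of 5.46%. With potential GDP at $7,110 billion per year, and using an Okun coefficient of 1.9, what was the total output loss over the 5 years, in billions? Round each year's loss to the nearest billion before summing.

Year 1993: gap = -1.9 × (10 - 5.46) = -8.626%, loss ≈ 7110 × 8.626/100 ≈ 613.
Year 1994: gap = -1.9 × (6.98 - 5.46) = -2.888%, loss ≈ 7110 × 2.888/100 ≈ 205.
Year 1995: gap = -1.9 × (6.52 - 5.46) = -2.014%, loss ≈ 7110 × 2.014/100 ≈ 143.
Year 1996: gap = -1.9 × (6.87 - 5.46) = -2.679%, loss ≈ 7110 × 2.679/100 ≈ 190.
Year 1997: gap = -1.9 × (8.85 - 5.46) = -6.441%, loss ≈ 7110 × 6.441/100 ≈ 458.
Total lost output = 613 + 205 + 143 + 190 + 458 = 1609 billion.

$1,609 billion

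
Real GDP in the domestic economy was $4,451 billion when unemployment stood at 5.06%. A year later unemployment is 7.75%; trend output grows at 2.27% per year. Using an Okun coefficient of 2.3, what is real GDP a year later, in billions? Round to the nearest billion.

Δu = 7.75 - 5.06 = 2.69 points.
Okun's law (growth form): g_Y = g_Y* - β × Δu = 2.27 - 2.3 × (2.69) = 2.27 - 6.187 = -3.917%.
Real GDP in the next year = 4451 × (1 - 3.917/100) = 4451 × 0.96083 ≈ 4277 billion.

$4,277 billion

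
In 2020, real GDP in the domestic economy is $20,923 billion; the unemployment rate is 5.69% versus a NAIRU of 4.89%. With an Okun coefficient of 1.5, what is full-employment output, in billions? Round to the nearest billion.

Unemployment gap = 5.69 - 4.89 = 0.8 points, so output gap = -1.5 × 0.8 = -1.2%.
Since Y = Y* × (1 + gap/100), Y* = 20923/0.988 ≈ 21177 billion.

$21,177 billion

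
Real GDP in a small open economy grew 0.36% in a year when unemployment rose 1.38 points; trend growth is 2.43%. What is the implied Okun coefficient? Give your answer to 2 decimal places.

Growth form: g_Y = g_Y* - β × Δu, so β = (g_Y* - g_Y)/Δu.
β = (2.43 - 0.36)/1.38 = 2.07/1.38 = 1.50.

β ≈ 1.50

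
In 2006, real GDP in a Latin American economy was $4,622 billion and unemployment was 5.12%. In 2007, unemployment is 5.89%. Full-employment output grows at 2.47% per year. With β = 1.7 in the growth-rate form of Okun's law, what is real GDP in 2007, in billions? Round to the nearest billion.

Δu = 5.89 - 5.12 = 0.77 points.
Okun's law (growth form): g_Y = g_Y* - β × Δu = 2.47 - 1.7 × (0.77) = 2.47 - 1.309 = 1.161%.
Real GDP in the next year = 4622 × (1 + 1.161/100) = 4622 × 1.01161 ≈ 4676 billion.

$4,676 billion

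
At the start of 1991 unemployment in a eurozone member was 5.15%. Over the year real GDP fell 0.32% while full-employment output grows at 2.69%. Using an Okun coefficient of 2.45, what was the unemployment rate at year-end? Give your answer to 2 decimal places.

6.38%

Growth-rate Okun's law: g_Y = g_Y* - β × Δu, so Δu = (g_Y* - g_Y)/β.
Δu = (2.69 + 0.32)/2.45 = 3.01/2.45 = 1.23 percentage points.
Year-end unemployment = 5.15 + 1.23 = 6.38%.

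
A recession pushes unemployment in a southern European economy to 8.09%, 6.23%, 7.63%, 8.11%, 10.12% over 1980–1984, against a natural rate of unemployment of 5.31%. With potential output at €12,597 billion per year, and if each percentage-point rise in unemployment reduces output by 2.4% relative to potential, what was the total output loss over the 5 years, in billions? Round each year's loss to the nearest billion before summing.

€4,120 billion

Year 1980: gap = -2.4 × (8.09 - 5.31) = -6.672%, loss ≈ 12597 × 6.672/100 ≈ 840.
Year 1981: gap = -2.4 × (6.23 - 5.31) = -2.208%, loss ≈ 12597 × 2.208/100 ≈ 278.
Year 1982: gap = -2.4 × (7.63 - 5.31) = -5.568%, loss ≈ 12597 × 5.568/100 ≈ 701.
Year 1983: gap = -2.4 × (8.11 - 5.31) = -6.72%, loss ≈ 12597 × 6.72/100 ≈ 847.
Year 1984: gap = -2.4 × (10.12 - 5.31) = -11.544%, loss ≈ 12597 × 11.544/100 ≈ 1454.
Total lost output = 840 + 278 + 701 + 847 + 1454 = 4120 billion.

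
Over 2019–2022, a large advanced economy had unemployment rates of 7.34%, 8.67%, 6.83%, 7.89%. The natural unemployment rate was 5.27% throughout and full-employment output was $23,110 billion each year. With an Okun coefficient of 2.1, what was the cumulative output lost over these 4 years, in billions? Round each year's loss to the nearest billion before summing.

$4,684 billion

Year 2019: gap = -2.1 × (7.34 - 5.27) = -4.347%, loss ≈ 23110 × 4.347/100 ≈ 1005.
Year 2020: gap = -2.1 × (8.67 - 5.27) = -7.14%, loss ≈ 23110 × 7.14/100 ≈ 1650.
Year 2021: gap = -2.1 × (6.83 - 5.27) = -3.276%, loss ≈ 23110 × 3.276/100 ≈ 757.
Year 2022: gap = -2.1 × (7.89 - 5.27) = -5.502%, loss ≈ 23110 × 5.502/100 ≈ 1272.
Total lost output = 1005 + 1650 + 757 + 1272 = 4684 billion.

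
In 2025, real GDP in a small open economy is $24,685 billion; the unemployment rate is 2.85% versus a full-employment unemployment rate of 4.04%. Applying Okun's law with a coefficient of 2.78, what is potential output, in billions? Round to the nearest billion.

$23,895 billion

Unemployment gap = 2.85 - 4.04 = -1.19 points, so output gap = -2.78 × (-1.19) = 3.3082%.
Since Y = Y* × (1 + gap/100), Y* = 24685/1.033082 ≈ 23895 billion.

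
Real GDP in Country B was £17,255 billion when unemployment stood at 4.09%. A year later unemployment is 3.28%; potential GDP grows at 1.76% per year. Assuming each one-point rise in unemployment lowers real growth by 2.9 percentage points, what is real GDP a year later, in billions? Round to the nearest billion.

£17,964 billion

Δu = 3.28 - 4.09 = -0.81 points.
Okun's law (growth form): g_Y = g_Y* - β × Δu = 1.76 - 2.9 × (-0.81) = 1.76 + 2.349 = 4.109%.
Real GDP in the next year = 17255 × (1 + 4.109/100) = 17255 × 1.04109 ≈ 17964 billion.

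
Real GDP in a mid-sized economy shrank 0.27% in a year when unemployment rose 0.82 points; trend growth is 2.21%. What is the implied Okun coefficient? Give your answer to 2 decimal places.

β ≈ 3.02

Growth form: g_Y = g_Y* - β × Δu, so β = (g_Y* - g_Y)/Δu.
β = (2.21 + 0.27)/0.82 = 2.48/0.82 = 3.02.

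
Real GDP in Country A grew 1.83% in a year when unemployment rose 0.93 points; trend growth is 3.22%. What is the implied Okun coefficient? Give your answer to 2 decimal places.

β ≈ 1.49

Growth form: g_Y = g_Y* - β × Δu, so β = (g_Y* - g_Y)/Δu.
β = (3.22 - 1.83)/0.93 = 1.39/0.93 = 1.49.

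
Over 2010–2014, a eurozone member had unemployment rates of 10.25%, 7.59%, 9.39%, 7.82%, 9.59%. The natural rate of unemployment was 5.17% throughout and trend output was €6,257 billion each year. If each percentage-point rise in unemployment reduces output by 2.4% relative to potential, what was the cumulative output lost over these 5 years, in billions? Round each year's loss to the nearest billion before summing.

€2,822 billion

Year 2010: gap = -2.4 × (10.25 - 5.17) = -12.192%, loss ≈ 6257 × 12.192/100 ≈ 763.
Year 2011: gap = -2.4 × (7.59 - 5.17) = -5.808%, loss ≈ 6257 × 5.808/100 ≈ 363.
Year 2012: gap = -2.4 × (9.39 - 5.17) = -10.128%, loss ≈ 6257 × 10.128/100 ≈ 634.
Year 2013: gap = -2.4 × (7.82 - 5.17) = -6.36%, loss ≈ 6257 × 6.36/100 ≈ 398.
Year 2014: gap = -2.4 × (9.59 - 5.17) = -10.608%, loss ≈ 6257 × 10.608/100 ≈ 664.
Total lost output = 763 + 363 + 634 + 398 + 664 = 2822 billion.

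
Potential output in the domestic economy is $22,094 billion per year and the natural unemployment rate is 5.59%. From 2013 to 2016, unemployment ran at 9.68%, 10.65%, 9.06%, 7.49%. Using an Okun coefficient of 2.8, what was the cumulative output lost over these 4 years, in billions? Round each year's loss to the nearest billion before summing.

$8,982 billion

Year 2013: gap = -2.8 × (9.68 - 5.59) = -11.452%, loss ≈ 22094 × 11.452/100 ≈ 2530.
Year 2014: gap = -2.8 × (10.65 - 5.59) = -14.168%, loss ≈ 22094 × 14.168/100 ≈ 3130.
Year 2015: gap = -2.8 × (9.06 - 5.59) = -9.716%, loss ≈ 22094 × 9.716/100 ≈ 2147.
Year 2016: gap = -2.8 × (7.49 - 5.59) = -5.32%, loss ≈ 22094 × 5.32/100 ≈ 1175.
Total lost output = 2530 + 3130 + 2147 + 1175 = 8982 billion.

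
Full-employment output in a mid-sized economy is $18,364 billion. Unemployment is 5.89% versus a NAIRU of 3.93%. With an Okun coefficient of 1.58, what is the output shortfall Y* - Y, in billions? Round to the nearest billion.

Output gap = -1.58 × (5.89 - 3.93) = -1.58 × 1.96 = -3.0968%.
Actual GDP ≈ 18364 × 0.969032 ≈ 17795 billion, so the shortfall is 18364 - 17795 = 569 billion.

$569 billion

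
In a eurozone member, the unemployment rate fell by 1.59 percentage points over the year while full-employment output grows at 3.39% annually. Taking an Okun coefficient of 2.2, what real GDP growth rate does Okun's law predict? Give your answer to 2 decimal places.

Growth-rate Okun's law: g_Y = g_Y* - β × Δu.
g_Y = 3.39 - 2.2 × (-1.59) = 3.39 + 3.498 = 6.888%, i.e. 6.89% to 2 d.p.

6.89%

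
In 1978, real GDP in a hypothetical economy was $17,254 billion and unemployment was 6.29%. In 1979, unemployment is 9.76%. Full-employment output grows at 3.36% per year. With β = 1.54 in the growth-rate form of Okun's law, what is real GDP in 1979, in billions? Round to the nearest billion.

Δu = 9.76 - 6.29 = 3.47 points.
Okun's law (growth form): g_Y = g_Y* - β × Δu = 3.36 - 1.54 × (3.47) = 3.36 - 5.3438 = -1.9838%.
Real GDP in the next year = 17254 × (1 - 1.9838/100) = 17254 × 0.980162 ≈ 16912 billion.

$16,912 billion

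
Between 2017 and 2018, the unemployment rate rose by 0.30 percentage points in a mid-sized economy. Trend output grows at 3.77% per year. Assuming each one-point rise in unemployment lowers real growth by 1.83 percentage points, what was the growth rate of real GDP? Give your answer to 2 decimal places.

3.22%

Growth-rate Okun's law: g_Y = g_Y* - β × Δu.
g_Y = 3.77 - 1.83 × (0.30) = 3.77 - 0.549 = 3.221%, i.e. 3.22% to 2 d.p.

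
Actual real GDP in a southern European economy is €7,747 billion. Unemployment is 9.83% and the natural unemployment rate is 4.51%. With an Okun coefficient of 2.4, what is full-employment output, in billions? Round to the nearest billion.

Unemployment gap = 9.83 - 4.51 = 5.32 points, so output gap = -2.4 × 5.32 = -12.768%.
Since Y = Y* × (1 + gap/100), Y* = 7747/0.87232 ≈ 8881 billion.

€8,881 billion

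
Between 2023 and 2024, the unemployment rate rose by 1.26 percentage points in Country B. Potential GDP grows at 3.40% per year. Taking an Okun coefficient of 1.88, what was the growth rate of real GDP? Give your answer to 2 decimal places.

1.03%

Growth-rate Okun's law: g_Y = g_Y* - β × Δu.
g_Y = 3.40 - 1.88 × (1.26) = 3.4 - 2.3688 = 1.0312%, i.e. 1.03% to 2 d.p.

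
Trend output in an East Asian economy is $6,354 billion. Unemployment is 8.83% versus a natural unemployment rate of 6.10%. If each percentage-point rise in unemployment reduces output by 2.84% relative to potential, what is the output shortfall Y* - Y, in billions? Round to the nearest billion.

$493 billion

Output gap = -2.84 × (8.83 - 6.1) = -2.84 × 2.73 = -7.7532%.
Actual GDP ≈ 6354 × 0.922468 ≈ 5861 billion, so the shortfall is 6354 - 5861 = 493 billion.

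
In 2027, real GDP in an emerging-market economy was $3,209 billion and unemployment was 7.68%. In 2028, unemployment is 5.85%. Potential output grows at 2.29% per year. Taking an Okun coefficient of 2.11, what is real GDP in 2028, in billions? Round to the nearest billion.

Δu = 5.85 - 7.68 = -1.83 points.
Okun's law (growth form): g_Y = g_Y* - β × Δu = 2.29 - 2.11 × (-1.83) = 2.29 + 3.8613 = 6.1513%.
Real GDP in the next year = 3209 × (1 + 6.1513/100) = 3209 × 1.061513 ≈ 3406 billion.

$3,406 billion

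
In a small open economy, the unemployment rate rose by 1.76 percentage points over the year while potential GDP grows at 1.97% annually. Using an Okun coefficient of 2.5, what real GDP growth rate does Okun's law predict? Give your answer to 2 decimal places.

Growth-rate Okun's law: g_Y = g_Y* - β × Δu.
g_Y = 1.97 - 2.5 × (1.76) = 1.97 - 4.4 = -2.43%, i.e. -2.43% to 2 d.p.

-2.43%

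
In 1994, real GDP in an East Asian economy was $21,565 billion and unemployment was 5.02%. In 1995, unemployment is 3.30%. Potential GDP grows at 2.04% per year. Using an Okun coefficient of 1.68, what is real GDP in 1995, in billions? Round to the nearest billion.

Δu = 3.3 - 5.02 = -1.72 points.
Okun's law (growth form): g_Y = g_Y* - β × Δu = 2.04 - 1.68 × (-1.72) = 2.04 + 2.8896 = 4.9296%.
Real GDP in the next year = 21565 × (1 + 4.9296/100) = 21565 × 1.049296 ≈ 22628 billion.

$22,628 billion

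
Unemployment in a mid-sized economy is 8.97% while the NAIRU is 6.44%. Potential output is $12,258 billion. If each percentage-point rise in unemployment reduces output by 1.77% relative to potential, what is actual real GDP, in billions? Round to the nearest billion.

$11,709 billion

Unemployment gap = 8.97 - 6.44 = 2.53 points, so the output gap is -1.77 × 2.53 = -4.4781%.
Actual GDP = 12258 × (1 - 4.4781/100) = 12258 × 0.955219 ≈ 11709 billion.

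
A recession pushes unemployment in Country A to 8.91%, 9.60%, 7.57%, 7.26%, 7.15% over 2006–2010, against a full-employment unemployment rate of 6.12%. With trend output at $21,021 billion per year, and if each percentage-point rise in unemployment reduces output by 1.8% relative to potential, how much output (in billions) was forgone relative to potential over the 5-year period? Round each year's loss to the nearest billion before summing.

Year 2006: gap = -1.8 × (8.91 - 6.12) = -5.022%, loss ≈ 21021 × 5.022/100 ≈ 1056.
Year 2007: gap = -1.8 × (9.6 - 6.12) = -6.264%, loss ≈ 21021 × 6.264/100 ≈ 1317.
Year 2008: gap = -1.8 × (7.57 - 6.12) = -2.61%, loss ≈ 21021 × 2.61/100 ≈ 549.
Year 2009: gap = -1.8 × (7.26 - 6.12) = -2.052%, loss ≈ 21021 × 2.052/100 ≈ 431.
Year 2010: gap = -1.8 × (7.15 - 6.12) = -1.854%, loss ≈ 21021 × 1.854/100 ≈ 390.
Total lost output = 1056 + 1317 + 549 + 431 + 390 = 3743 billion.

$3,743 billion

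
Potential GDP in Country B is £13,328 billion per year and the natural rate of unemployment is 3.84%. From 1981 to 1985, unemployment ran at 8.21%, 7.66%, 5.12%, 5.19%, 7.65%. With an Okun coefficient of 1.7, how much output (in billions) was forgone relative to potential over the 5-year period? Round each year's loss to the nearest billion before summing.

Year 1981: gap = -1.7 × (8.21 - 3.84) = -7.429%, loss ≈ 13328 × 7.429/100 ≈ 990.
Year 1982: gap = -1.7 × (7.66 - 3.84) = -6.494%, loss ≈ 13328 × 6.494/100 ≈ 866.
Year 1983: gap = -1.7 × (5.12 - 3.84) = -2.176%, loss ≈ 13328 × 2.176/100 ≈ 290.
Year 1984: gap = -1.7 × (5.19 - 3.84) = -2.295%, loss ≈ 13328 × 2.295/100 ≈ 306.
Year 1985: gap = -1.7 × (7.65 - 3.84) = -6.477%, loss ≈ 13328 × 6.477/100 ≈ 863.
Total lost output = 990 + 866 + 290 + 306 + 863 = 3315 billion.

£3,315 billion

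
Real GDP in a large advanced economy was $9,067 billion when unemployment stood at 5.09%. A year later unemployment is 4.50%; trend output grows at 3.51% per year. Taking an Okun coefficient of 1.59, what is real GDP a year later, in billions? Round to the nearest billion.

$9,470 billion

Δu = 4.5 - 5.09 = -0.59 points.
Okun's law (growth form): g_Y = g_Y* - β × Δu = 3.51 - 1.59 × (-0.59) = 3.51 + 0.9381 = 4.4481%.
Real GDP in the next year = 9067 × (1 + 4.4481/100) = 9067 × 1.044481 ≈ 9470 billion.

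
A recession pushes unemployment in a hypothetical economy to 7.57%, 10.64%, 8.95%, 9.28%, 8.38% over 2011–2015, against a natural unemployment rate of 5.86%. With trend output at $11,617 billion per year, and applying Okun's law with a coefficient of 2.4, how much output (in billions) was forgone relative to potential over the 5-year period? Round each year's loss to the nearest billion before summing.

$4,329 billion

Year 2011: gap = -2.4 × (7.57 - 5.86) = -4.104%, loss ≈ 11617 × 4.104/100 ≈ 477.
Year 2012: gap = -2.4 × (10.64 - 5.86) = -11.472%, loss ≈ 11617 × 11.472/100 ≈ 1333.
Year 2013: gap = -2.4 × (8.95 - 5.86) = -7.416%, loss ≈ 11617 × 7.416/100 ≈ 862.
Year 2014: gap = -2.4 × (9.28 - 5.86) = -8.208%, loss ≈ 11617 × 8.208/100 ≈ 954.
Year 2015: gap = -2.4 × (8.38 - 5.86) = -6.048%, loss ≈ 11617 × 6.048/100 ≈ 703.
Total lost output = 477 + 1333 + 862 + 954 + 703 = 4329 billion.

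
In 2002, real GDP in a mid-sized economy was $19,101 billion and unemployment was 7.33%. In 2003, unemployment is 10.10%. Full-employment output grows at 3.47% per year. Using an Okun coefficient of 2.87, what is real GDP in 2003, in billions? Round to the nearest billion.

Δu = 10.1 - 7.33 = 2.77 points.
Okun's law (growth form): g_Y = g_Y* - β × Δu = 3.47 - 2.87 × (2.77) = 3.47 - 7.9499 = -4.4799%.
Real GDP in the next year = 19101 × (1 - 4.4799/100) = 19101 × 0.955201 ≈ 18245 billion.

$18,245 billion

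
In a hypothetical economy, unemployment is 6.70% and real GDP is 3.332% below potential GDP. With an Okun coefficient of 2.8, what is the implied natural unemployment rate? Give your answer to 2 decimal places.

From Okun's law, u - u* = -(output gap)/β = -(-3.332)/2.8 = 1.19 points.
So u* = 6.7 - 1.19 = 5.51%.

5.51%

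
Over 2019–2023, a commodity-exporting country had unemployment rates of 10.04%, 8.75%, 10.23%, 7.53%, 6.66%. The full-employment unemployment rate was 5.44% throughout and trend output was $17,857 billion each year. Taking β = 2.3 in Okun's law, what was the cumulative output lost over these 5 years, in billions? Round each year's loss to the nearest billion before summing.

$6,574 billion

Year 2019: gap = -2.3 × (10.04 - 5.44) = -10.58%, loss ≈ 17857 × 10.58/100 ≈ 1889.
Year 2020: gap = -2.3 × (8.75 - 5.44) = -7.613%, loss ≈ 17857 × 7.613/100 ≈ 1359.
Year 2021: gap = -2.3 × (10.23 - 5.44) = -11.017%, loss ≈ 17857 × 11.017/100 ≈ 1967.
Year 2022: gap = -2.3 × (7.53 - 5.44) = -4.807%, loss ≈ 17857 × 4.807/100 ≈ 858.
Year 2023: gap = -2.3 × (6.66 - 5.44) = -2.806%, loss ≈ 17857 × 2.806/100 ≈ 501.
Total lost output = 1889 + 1359 + 1967 + 858 + 501 = 6574 billion.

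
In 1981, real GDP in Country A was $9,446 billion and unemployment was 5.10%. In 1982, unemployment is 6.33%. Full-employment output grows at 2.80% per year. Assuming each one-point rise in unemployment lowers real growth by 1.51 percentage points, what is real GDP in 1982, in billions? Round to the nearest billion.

$9,535 billion

Δu = 6.33 - 5.1 = 1.23 points.
Okun's law (growth form): g_Y = g_Y* - β × Δu = 2.80 - 1.51 × (1.23) = 2.8 - 1.8573 = 0.9427%.
Real GDP in the next year = 9446 × (1 + 0.9427/100) = 9446 × 1.009427 ≈ 9535 billion.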